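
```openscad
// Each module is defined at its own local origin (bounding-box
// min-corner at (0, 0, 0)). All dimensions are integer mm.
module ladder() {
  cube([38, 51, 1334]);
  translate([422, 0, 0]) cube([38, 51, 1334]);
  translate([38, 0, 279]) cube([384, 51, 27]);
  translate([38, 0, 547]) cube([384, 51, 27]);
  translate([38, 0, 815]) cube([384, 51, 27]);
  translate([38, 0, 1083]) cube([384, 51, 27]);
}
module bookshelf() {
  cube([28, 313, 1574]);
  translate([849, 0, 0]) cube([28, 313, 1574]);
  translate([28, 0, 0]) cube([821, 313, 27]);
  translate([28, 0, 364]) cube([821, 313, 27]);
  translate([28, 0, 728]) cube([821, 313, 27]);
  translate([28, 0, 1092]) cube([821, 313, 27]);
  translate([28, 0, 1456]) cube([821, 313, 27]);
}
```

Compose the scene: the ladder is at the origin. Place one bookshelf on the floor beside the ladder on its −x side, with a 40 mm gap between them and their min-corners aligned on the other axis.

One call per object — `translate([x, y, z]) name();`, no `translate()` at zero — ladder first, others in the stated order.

ladder();
translate([-917, 0, 0]) bookshelf();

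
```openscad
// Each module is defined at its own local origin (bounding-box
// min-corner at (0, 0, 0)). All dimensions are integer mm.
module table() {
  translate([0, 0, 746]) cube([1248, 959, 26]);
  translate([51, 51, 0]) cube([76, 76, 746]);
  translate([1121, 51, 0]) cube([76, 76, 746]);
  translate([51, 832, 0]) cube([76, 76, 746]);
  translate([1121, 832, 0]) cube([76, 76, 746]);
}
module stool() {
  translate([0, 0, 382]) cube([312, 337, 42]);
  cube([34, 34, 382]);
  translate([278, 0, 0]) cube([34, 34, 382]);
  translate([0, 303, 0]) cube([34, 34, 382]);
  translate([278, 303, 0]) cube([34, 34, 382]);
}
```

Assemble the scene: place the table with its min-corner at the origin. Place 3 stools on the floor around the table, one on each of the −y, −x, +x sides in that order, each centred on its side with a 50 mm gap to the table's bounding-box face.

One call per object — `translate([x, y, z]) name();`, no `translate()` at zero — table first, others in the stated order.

table();
translate([468, -387, 0]) stool();
translate([-362, 311, 0]) stool();
translate([1298, 311, 0]) stool();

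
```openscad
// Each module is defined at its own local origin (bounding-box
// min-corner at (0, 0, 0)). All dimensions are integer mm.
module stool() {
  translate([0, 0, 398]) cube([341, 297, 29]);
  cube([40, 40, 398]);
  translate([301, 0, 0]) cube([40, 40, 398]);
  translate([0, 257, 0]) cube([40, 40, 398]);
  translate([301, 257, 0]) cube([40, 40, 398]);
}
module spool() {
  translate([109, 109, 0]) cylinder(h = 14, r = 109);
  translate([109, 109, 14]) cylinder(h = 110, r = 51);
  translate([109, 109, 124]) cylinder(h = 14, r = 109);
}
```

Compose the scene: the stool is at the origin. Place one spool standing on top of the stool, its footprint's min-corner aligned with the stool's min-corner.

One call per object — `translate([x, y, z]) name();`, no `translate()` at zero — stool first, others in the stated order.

stool();
translate([0, 0, 427]) spool();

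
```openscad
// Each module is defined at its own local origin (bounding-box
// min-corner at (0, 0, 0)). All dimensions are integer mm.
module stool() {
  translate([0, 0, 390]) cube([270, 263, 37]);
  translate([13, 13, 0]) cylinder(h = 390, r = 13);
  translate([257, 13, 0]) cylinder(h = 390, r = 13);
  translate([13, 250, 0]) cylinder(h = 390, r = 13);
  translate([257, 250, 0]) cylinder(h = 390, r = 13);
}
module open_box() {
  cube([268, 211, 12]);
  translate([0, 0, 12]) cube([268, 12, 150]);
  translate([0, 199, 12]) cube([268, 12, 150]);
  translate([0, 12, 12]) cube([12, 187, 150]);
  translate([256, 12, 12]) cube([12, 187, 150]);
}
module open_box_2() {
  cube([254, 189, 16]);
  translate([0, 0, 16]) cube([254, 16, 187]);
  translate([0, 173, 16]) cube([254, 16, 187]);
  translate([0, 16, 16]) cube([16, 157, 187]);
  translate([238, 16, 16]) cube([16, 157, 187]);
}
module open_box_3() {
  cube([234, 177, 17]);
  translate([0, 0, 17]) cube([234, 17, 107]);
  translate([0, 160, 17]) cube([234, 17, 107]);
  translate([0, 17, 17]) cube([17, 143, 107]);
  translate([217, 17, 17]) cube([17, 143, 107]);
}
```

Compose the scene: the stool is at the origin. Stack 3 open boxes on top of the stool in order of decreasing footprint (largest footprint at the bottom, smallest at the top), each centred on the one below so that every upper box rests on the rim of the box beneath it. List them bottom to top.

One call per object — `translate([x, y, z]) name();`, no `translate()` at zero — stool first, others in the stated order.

stool();
translate([1, 26, 427]) open_box();
translate([8, 37, 589]) open_box_2();
translate([18, 43, 792]) open_box_3();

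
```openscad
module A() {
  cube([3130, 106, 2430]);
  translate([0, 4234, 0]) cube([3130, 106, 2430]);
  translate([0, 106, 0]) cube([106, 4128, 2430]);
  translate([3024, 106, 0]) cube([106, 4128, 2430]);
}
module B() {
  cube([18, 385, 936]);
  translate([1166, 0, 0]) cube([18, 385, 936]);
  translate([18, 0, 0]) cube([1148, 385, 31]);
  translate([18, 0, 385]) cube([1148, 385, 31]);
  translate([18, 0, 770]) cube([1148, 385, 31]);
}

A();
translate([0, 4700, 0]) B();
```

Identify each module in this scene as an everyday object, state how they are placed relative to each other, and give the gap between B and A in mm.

The bookshelf's nearest face is 360 mm from the house frame's +y face.

A is a house frame. B is a bookshelf. The bookshelf is on the floor beside the house frame on its +y side. The gap between the bookshelf and the house frame is 360 mm.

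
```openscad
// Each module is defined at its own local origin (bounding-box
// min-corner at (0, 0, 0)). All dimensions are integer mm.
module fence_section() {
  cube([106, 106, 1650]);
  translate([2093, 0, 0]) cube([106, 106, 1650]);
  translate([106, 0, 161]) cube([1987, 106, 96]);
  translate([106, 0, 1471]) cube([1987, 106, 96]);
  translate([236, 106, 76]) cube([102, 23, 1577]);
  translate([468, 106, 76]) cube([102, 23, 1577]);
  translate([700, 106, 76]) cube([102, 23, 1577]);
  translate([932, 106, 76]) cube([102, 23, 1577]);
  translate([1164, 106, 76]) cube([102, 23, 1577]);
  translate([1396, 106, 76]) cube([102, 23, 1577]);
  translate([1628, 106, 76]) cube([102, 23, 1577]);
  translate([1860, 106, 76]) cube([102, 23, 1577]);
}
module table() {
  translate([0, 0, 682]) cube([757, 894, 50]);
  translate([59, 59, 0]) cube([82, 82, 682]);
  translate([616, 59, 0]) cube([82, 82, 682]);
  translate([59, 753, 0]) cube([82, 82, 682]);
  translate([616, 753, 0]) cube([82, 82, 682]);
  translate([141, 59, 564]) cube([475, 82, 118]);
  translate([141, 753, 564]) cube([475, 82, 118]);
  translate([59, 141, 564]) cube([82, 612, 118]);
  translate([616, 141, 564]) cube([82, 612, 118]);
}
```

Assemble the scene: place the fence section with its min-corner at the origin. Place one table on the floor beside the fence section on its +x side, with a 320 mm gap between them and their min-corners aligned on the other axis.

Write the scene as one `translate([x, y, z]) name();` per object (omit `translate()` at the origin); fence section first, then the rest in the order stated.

fence_section();
translate([2519, 0, 0]) table();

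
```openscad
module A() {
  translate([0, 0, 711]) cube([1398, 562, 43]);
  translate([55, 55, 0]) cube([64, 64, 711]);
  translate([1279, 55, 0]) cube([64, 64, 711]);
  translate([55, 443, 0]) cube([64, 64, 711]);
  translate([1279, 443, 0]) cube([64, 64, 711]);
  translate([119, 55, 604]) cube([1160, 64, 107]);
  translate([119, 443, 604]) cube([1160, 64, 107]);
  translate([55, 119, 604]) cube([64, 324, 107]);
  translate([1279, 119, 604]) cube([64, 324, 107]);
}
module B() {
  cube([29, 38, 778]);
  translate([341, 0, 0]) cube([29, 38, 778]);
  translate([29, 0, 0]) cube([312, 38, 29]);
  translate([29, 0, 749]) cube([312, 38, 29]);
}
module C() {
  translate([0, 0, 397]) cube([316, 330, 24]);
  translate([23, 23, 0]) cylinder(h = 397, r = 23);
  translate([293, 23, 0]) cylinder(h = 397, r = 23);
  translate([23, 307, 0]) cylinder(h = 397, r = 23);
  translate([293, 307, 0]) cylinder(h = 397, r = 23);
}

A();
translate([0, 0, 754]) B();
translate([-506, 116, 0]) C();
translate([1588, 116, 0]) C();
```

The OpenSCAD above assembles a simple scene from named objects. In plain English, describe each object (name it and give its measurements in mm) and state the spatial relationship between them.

A is a rectangular dining table. The top is 1398×562×43 mm with its upper surface at z = 754 mm. It stands on four 64×64 mm square legs, each inset 55 mm from the nearest pair of top edges, running from the floor to the underside of the top. Four apron rails, 64 mm thick and 107 mm tall, run between adjacent legs with their top edges flush with the underside of the top and their outer faces flush with the legs' outer faces.

B is a picture frame with a 312×720 mm rectangular opening (x by z) and a uniform 29 mm border on every side. Frame depth is 38 mm along y. It is built from two vertical stiles running the full outside height and two horizontal rails spanning the gap between the stiles.

C is a four-legged stool. The seat is 316×330 mm, 24 mm thick, top at z = 421 mm. It stands on four round legs, each 46 mm in diameter, from z = 0 to the seat underside, each leg's axis is inset half a diameter from the nearest pair of seat edges (so the leg's bounding box is flush with the corner).

The picture frame is on top of the table. Two stools sit around the table at the −x, +x sides.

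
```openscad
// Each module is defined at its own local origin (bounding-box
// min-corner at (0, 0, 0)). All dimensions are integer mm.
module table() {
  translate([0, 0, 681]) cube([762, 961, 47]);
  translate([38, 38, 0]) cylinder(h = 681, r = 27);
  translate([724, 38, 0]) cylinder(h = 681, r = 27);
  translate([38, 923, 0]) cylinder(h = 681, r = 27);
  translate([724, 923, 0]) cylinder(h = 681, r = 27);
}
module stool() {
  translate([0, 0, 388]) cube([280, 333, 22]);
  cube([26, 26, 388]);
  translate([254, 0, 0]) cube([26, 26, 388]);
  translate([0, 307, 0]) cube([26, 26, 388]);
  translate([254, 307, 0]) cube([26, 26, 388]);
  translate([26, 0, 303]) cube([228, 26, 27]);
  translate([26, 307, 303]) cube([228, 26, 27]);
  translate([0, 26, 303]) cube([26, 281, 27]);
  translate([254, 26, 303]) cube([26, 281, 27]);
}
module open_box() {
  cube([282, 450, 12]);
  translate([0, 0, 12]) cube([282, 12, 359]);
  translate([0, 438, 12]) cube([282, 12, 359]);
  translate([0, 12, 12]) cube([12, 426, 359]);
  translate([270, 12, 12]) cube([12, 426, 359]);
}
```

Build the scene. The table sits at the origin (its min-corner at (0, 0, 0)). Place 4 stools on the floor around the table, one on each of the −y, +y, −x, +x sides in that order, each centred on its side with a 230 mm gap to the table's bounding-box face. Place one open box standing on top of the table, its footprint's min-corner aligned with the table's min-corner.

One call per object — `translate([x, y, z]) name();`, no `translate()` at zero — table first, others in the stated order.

table();
translate([241, -563, 0]) stool();
translate([241, 1191, 0]) stool();
translate([-510, 314, 0]) stool();
translate([992, 314, 0]) stool();
translate([0, 0, 728]) open_box();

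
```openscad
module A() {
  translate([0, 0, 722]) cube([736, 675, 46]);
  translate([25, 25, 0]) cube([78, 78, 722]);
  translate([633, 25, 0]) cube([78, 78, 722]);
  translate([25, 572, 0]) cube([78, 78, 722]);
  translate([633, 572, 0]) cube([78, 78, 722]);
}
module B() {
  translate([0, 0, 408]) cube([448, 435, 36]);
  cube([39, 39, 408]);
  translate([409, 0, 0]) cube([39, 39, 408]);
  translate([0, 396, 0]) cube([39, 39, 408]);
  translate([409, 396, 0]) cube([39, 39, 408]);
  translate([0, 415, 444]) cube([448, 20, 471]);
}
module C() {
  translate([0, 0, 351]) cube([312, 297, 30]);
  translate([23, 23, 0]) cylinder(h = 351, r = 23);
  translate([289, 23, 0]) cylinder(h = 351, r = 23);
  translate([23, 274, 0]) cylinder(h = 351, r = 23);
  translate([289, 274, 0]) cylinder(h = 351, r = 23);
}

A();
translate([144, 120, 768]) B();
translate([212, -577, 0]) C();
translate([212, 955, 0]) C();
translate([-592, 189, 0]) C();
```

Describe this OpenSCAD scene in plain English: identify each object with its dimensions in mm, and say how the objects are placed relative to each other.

A is a table with a 736×675 mm rectangular top, 46 mm thick, top surface at z = 768 mm, supported by four 78×78 mm square legs, each inset 25 mm from the nearest pair of top edges, running from the floor.

B is a chair. The seat is a 448×435×36 mm slab with its top at z = 444 mm, on four 39×39 mm corner legs (flush with the seat edges, standing on z = 0). A flat backrest 20 mm thick, 471 mm tall, spans the full seat width and rises from the seat top along its +y edge, rear face flush with the rear of the seat.

C is a four-legged stool. The seat is a 312×297×30 mm slab whose top surface is at z = 381 mm; four round legs, each 46 mm in diameter, run from the floor (z = 0) to the underside of the seat, each leg's axis is inset half a diameter from the nearest pair of seat edges (so the leg's bounding box is flush with the corner).

The chair is on top of the table, centred. Three stools sit around the table at the −y, +y, −x sides.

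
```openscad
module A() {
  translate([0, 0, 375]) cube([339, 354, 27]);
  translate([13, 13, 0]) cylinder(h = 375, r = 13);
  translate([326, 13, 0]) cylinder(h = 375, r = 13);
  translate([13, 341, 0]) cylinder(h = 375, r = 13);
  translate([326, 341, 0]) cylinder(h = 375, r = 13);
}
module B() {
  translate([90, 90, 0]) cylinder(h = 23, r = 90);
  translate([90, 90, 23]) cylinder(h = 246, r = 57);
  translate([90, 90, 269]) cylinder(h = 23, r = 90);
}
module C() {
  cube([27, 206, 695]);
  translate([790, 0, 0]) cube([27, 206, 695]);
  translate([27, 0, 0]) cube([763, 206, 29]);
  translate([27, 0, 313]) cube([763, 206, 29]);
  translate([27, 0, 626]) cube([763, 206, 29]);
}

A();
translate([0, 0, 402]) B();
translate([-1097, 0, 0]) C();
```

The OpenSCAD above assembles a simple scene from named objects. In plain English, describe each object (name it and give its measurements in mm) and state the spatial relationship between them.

A is a four-legged stool. The seat is 339×354 mm, 27 mm thick, top at z = 402 mm. It stands on four round legs, each 26 mm in diameter, from z = 0 to the seat underside, each leg's axis is inset half a diameter from the nearest pair of seat edges (so the leg's bounding box is flush with the corner).

B is a spool: two coaxial disc flanges of radius 90 mm and thickness 23 mm, joined by a core cylinder of radius 57 mm and height 246 mm. The lower flange rests on z = 0 and the three cylinders share a vertical axis.

C is an open bookshelf. Two side panels, each 27 mm thick, 206 mm deep and 695 mm tall, stand 817 mm apart (outside-to-outside). Between them sit 3 shelves, each 29 mm thick and 206 mm deep, spanning the full gap between the sides. The bottom shelf rests on the floor (its underside at z = 0) and the clear gap between one shelf's top and the next shelf's underside is 284 mm.

The spool is on top of the stool. The bookshelf is on the floor beside the stool on its −x side.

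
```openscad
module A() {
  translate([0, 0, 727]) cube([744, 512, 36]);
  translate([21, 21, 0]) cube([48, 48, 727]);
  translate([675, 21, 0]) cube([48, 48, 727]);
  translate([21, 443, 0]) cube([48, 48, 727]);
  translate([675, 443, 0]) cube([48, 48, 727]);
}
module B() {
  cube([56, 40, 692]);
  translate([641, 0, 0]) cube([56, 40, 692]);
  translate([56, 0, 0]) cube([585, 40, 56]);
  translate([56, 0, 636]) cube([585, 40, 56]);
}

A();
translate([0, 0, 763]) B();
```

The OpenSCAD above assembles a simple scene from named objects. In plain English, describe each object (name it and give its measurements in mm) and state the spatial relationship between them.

A is a rectangular dining table. The top is 744×512×36 mm with its upper surface at z = 763 mm. It stands on four 48×48 mm square legs, each inset 21 mm from the nearest pair of top edges, running from the floor to the underside of the top.

B is a rectangular picture frame lying in the x–z plane (depth along y). The opening is 585 mm wide (x) by 580 mm tall (z), surrounded by a border 56 mm wide on all four sides. The frame is 40 mm deep and is made of two full-height vertical stiles with two horizontal rails fitted between them.

The picture frame is on top of the table.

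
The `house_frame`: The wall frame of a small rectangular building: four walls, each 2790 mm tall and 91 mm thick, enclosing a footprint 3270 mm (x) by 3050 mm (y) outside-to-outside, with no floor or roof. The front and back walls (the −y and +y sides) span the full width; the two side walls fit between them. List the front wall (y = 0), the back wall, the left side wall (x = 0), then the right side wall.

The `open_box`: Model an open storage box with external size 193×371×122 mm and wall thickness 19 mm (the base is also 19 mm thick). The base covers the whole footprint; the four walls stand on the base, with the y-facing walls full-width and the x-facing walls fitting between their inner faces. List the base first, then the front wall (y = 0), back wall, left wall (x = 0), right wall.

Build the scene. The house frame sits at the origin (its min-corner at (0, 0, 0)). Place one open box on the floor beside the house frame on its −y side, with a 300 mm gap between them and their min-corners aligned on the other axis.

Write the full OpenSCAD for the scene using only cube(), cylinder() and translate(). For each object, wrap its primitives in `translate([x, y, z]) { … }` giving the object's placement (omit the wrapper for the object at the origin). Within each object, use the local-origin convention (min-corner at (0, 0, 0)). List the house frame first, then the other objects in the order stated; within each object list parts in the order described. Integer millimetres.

cube([3270, 91, 2790]);
translate([0, 2959, 0]) cube([3270, 91, 2790]);
translate([0, 91, 0]) cube([91, 2868, 2790]);
translate([3179, 91, 0]) cube([91, 2868, 2790]);
translate([0, -671, 0]) {
  cube([193, 371, 19]);
  translate([0, 0, 19]) cube([193, 19, 103]);
  translate([0, 352, 19]) cube([193, 19, 103]);
  translate([0, 19, 19]) cube([19, 333, 103]);
  translate([174, 19, 19]) cube([19, 333, 103]);
}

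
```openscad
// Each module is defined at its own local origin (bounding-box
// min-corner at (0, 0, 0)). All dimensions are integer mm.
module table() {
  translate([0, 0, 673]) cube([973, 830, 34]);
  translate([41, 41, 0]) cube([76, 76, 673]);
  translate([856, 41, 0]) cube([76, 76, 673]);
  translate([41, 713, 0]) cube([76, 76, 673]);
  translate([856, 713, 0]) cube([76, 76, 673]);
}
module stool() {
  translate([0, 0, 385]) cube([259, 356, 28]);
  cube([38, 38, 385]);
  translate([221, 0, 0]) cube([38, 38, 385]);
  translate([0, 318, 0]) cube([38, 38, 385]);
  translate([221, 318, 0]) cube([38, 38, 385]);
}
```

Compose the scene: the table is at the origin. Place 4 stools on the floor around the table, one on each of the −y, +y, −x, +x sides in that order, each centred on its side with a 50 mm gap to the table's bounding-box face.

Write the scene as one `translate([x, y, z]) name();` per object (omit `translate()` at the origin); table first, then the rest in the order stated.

table();
translate([357, -406, 0]) stool();
translate([357, 880, 0]) stool();
translate([-309, 237, 0]) stool();
translate([1023, 237, 0]) stool();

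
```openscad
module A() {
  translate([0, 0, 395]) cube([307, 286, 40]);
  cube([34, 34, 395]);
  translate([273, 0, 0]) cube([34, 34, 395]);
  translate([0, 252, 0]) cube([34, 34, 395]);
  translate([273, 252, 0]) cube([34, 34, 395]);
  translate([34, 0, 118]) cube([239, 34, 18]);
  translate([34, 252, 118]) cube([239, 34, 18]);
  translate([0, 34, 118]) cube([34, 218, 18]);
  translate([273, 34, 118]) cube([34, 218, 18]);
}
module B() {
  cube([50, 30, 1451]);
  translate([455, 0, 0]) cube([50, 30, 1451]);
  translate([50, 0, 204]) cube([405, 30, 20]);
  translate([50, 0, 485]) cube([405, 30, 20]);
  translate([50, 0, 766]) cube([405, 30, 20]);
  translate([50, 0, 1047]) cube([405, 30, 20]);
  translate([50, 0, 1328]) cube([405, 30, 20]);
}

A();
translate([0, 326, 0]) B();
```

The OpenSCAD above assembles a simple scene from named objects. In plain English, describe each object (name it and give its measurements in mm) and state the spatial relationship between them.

A is a simple wooden stool: a rectangular seat 307 mm (x) by 286 mm (y), 40 mm thick, top face at z = 435 mm, on four square legs, each 34×34 mm in cross-section. The legs rest on z = 0, each flush with a corner of the seat. Four stretchers, 34 mm wide and 18 mm tall, connect adjacent legs with their undersides at z = 118 mm, each running between the inner faces of the legs it joins and aligned with the legs' outer faces on the other axis.

B is a wooden ladder with two side rails of 50×30 mm section and 1451 mm height, set 505 mm apart overall. Between them run 5 rectangular rungs (30 mm deep, 20 mm thick), front faces flush with the rails' −y face. The bottom of the first rung is 204 mm above the floor and each subsequent rung is 281 mm higher than the one below.

The ladder is on the floor beside the stool on its +y side.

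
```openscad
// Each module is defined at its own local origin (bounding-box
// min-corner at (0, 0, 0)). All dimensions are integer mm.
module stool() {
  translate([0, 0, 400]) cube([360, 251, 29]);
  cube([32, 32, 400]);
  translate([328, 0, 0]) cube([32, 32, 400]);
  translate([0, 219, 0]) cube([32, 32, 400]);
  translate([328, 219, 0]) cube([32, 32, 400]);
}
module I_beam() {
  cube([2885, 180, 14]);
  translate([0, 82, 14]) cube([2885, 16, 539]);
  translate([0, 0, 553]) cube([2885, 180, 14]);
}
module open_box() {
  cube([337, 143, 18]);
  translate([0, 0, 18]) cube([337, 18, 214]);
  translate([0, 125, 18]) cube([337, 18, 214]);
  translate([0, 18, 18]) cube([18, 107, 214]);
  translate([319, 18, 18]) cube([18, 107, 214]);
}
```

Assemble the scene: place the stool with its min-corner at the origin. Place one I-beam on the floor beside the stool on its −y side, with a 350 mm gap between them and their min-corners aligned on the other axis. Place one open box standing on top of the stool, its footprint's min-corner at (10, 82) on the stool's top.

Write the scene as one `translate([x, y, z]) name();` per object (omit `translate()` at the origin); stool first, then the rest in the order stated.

stool();
translate([0, -530, 0]) I_beam();
translate([10, 82, 429]) open_box();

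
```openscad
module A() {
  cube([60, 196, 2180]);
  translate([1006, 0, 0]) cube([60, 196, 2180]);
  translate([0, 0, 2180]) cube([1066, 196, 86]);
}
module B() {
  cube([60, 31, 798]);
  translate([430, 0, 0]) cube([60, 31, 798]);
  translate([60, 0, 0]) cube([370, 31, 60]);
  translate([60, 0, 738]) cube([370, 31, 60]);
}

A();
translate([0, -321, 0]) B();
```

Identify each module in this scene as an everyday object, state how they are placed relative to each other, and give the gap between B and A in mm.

The picture frame's nearest face is 290 mm from the door frame's −y face.

A is a door frame. B is a picture frame. The picture frame is on the floor beside the door frame on its −y side. The gap between the picture frame and the door frame is 290 mm.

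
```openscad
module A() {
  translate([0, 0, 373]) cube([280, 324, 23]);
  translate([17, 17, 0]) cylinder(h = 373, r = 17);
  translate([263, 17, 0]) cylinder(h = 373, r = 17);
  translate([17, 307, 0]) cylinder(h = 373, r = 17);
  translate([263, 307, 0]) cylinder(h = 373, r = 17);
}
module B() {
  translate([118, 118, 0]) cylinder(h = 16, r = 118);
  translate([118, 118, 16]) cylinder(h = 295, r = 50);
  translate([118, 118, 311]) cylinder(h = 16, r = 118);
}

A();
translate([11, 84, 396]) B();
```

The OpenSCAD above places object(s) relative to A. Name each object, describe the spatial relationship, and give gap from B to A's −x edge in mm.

A is a stool. B is a spool. The spool is on top of the stool. The gap from the spool to the stool's −x edge is 11 mm.

The spool's min-x is at 11; the stool's min-x is 0; gap = 11 mm.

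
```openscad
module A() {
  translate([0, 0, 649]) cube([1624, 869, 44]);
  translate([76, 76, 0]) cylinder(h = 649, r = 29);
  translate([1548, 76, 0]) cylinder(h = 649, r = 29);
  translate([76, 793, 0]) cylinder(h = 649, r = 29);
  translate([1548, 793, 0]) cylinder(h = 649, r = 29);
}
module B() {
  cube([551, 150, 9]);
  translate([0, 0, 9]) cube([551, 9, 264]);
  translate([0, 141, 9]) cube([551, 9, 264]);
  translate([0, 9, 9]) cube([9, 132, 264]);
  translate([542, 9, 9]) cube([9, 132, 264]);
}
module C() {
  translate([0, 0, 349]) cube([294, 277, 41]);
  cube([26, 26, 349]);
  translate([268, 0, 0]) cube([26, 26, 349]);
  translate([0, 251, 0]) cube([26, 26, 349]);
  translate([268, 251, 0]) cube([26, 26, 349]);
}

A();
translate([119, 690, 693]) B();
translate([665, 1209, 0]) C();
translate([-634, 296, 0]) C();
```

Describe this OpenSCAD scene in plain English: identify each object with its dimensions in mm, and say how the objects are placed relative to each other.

A is a rectangular dining table. The top is 1624×869×44 mm with its upper surface at z = 693 mm. It stands on four round legs of 58 mm diameter, each leg's bounding box inset 47 mm from the nearest pair of top edges, running from the floor to the underside of the top.

B is an open-topped rectangular box: outside dimensions 551×150×273 mm, with a uniform wall and base thickness of 9 mm. The base is a full 551×150 slab on the floor; four walls sit on top of the base. The front and back walls (the −y and +y sides) span the full width; the two side walls fit between them.

C is a four-legged stool. The seat is 294×277 mm, 41 mm thick, top at z = 390 mm. It stands on four square legs, each 26×26 mm in cross-section, from z = 0 to the seat underside, each flush with a corner of the seat.

The open box is on top of the table. Two stools sit around the table at the +y, −x sides.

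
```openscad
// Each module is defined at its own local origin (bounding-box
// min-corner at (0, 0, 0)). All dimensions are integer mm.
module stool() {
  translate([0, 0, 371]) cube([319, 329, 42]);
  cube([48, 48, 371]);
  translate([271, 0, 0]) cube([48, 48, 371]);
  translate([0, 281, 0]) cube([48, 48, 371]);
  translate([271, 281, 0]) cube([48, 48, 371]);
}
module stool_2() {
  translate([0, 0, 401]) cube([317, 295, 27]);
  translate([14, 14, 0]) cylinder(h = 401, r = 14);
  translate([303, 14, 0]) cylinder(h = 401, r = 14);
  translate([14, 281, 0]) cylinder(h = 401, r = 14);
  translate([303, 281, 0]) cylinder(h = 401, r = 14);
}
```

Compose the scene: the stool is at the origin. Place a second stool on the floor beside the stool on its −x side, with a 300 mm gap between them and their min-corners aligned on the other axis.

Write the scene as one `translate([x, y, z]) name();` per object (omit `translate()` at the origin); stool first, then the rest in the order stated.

stool();
translate([-617, 0, 0]) stool_2();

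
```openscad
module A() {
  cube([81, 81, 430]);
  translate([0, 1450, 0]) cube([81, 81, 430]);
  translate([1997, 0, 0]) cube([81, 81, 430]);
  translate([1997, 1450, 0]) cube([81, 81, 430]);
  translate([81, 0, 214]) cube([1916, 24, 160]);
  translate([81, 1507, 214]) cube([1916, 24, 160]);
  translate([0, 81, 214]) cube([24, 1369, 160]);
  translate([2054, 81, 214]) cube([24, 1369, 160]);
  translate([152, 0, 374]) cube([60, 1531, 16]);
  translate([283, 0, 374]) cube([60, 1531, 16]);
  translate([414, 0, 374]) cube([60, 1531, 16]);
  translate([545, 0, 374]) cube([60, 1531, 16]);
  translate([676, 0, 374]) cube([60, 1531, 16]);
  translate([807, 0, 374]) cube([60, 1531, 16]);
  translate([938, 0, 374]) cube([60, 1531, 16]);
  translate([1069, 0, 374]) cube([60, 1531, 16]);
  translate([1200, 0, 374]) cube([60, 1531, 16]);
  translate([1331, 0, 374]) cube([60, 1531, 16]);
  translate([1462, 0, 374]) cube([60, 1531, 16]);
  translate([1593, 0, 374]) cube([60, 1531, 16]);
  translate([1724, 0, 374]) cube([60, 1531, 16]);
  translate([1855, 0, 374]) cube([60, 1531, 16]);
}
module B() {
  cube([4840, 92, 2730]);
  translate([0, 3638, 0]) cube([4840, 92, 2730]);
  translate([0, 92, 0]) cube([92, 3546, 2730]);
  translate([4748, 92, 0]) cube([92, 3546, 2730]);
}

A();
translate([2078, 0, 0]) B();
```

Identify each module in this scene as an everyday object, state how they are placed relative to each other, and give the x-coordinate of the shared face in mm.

The bed frame's +x face and the house frame's −x face are both at x = 2078 mm.

A is a bed frame. B is a house frame. The house frame is against the bed frame's +x side, with their −y faces flush. The x-coordinate of the shared face is 2078 mm.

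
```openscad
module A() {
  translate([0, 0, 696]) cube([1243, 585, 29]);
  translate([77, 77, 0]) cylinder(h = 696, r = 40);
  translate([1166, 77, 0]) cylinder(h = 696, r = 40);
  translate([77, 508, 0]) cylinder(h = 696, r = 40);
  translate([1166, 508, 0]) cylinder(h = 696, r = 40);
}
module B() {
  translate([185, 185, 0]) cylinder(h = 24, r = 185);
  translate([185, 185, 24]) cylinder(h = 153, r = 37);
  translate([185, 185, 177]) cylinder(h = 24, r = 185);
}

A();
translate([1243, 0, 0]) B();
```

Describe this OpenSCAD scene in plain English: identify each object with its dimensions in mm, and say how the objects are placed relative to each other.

A is a rectangular dining table. The top is 1243×585×29 mm with its upper surface at z = 725 mm. It stands on four round legs of 80 mm diameter, each leg's bounding box inset 37 mm from the nearest pair of top edges, running from the floor to the underside of the top.

B is a spool: two coaxial disc flanges of radius 185 mm and thickness 24 mm, joined by a core cylinder of radius 37 mm and height 153 mm. The lower flange rests on z = 0 and the three cylinders share a vertical axis.

The spool is against the table's +x side, with their −y faces flush.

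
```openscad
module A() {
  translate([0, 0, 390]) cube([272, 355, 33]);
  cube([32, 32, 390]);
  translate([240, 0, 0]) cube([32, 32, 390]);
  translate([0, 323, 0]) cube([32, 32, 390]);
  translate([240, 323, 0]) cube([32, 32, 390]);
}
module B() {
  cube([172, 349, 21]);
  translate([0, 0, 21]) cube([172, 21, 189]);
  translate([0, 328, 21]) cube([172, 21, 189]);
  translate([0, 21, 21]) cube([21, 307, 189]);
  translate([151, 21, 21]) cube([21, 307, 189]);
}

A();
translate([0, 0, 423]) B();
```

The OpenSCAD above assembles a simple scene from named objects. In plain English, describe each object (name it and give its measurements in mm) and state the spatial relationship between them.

A is a four-legged stool. The seat is 272×355 mm, 33 mm thick, top at z = 423 mm. It stands on four square legs, each 32×32 mm in cross-section, from z = 0 to the seat underside, each flush with a corner of the seat.

B is an open storage box with external size 172×349×210 mm and wall thickness 21 mm (the base is also 21 mm thick). The base covers the whole footprint; the four walls stand on the base, with the y-facing walls full-width and the x-facing walls fitting between their inner faces.

The open box is on top of the stool.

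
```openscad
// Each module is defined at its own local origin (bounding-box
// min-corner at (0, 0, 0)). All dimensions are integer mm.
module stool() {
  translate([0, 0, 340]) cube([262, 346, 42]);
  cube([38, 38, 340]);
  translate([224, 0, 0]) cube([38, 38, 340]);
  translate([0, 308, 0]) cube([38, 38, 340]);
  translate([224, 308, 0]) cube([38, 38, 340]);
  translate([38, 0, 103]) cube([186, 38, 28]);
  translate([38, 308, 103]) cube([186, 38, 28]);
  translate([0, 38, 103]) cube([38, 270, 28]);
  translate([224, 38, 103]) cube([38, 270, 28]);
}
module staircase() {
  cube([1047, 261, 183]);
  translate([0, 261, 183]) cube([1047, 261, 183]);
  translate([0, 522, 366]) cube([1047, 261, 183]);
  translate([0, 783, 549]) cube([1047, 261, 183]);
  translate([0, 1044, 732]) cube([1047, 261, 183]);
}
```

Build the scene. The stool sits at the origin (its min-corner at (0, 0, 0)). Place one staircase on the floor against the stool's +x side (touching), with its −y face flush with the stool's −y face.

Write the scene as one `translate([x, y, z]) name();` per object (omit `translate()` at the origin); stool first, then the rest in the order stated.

stool();
translate([262, 0, 0]) staircase();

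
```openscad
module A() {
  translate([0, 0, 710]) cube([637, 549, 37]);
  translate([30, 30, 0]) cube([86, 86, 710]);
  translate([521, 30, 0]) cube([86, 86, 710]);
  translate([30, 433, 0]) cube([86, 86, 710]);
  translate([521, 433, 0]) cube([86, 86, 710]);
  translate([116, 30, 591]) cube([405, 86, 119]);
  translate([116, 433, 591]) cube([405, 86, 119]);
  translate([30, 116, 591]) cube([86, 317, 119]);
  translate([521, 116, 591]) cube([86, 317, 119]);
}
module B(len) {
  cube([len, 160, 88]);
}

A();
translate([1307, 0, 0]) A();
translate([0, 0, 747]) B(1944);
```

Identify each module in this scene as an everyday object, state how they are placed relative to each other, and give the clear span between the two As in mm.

A is a table. B is a beam. A beam spans the tops of two tables. The clear span between the two tables is 670 mm.

Second table starts at x = 1307; first ends at x = 637; clear span = 1307 − 637 = 670 mm.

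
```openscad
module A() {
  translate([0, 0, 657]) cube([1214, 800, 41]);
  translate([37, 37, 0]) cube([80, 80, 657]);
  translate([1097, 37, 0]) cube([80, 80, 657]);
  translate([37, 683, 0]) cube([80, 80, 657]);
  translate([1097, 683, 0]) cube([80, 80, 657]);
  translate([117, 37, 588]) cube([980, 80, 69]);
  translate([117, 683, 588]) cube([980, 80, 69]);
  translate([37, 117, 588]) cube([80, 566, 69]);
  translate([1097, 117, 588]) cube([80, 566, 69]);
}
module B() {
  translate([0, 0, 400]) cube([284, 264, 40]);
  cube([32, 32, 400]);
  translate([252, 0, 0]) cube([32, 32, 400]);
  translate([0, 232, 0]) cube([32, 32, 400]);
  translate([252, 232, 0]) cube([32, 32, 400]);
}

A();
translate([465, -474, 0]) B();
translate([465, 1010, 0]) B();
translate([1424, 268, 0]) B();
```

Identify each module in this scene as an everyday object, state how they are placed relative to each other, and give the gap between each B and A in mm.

Each stool's nearest face is 210 mm from the table's bounding box.

A is a table. B is a stool. Three stools sit around the table at the −y, +y, +x sides. The gap between each stool and the table is 210 mm.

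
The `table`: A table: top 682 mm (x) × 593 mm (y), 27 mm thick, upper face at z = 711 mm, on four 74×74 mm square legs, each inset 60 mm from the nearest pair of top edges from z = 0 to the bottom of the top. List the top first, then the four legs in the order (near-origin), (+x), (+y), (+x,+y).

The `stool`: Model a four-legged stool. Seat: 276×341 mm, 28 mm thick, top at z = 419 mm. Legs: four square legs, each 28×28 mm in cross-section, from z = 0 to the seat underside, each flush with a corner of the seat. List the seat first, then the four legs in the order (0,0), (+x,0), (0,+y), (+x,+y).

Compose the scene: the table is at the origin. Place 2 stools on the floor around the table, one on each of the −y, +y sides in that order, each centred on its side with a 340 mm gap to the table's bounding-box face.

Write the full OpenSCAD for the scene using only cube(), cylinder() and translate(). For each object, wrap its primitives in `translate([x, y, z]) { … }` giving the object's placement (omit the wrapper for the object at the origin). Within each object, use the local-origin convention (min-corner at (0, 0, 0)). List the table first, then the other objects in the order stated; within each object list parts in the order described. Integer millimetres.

translate([0, 0, 684]) cube([682, 593, 27]);
translate([60, 60, 0]) cube([74, 74, 684]);
translate([548, 60, 0]) cube([74, 74, 684]);
translate([60, 459, 0]) cube([74, 74, 684]);
translate([548, 459, 0]) cube([74, 74, 684]);
translate([203, -681, 0]) {
  translate([0, 0, 391]) cube([276, 341, 28]);
  cube([28, 28, 391]);
  translate([248, 0, 0]) cube([28, 28, 391]);
  translate([0, 313, 0]) cube([28, 28, 391]);
  translate([248, 313, 0]) cube([28, 28, 391]);
}
translate([203, 933, 0]) {
  translate([0, 0, 391]) cube([276, 341, 28]);
  cube([28, 28, 391]);
  translate([248, 0, 0]) cube([28, 28, 391]);
  translate([0, 313, 0]) cube([28, 28, 391]);
  translate([248, 313, 0]) cube([28, 28, 391]);
}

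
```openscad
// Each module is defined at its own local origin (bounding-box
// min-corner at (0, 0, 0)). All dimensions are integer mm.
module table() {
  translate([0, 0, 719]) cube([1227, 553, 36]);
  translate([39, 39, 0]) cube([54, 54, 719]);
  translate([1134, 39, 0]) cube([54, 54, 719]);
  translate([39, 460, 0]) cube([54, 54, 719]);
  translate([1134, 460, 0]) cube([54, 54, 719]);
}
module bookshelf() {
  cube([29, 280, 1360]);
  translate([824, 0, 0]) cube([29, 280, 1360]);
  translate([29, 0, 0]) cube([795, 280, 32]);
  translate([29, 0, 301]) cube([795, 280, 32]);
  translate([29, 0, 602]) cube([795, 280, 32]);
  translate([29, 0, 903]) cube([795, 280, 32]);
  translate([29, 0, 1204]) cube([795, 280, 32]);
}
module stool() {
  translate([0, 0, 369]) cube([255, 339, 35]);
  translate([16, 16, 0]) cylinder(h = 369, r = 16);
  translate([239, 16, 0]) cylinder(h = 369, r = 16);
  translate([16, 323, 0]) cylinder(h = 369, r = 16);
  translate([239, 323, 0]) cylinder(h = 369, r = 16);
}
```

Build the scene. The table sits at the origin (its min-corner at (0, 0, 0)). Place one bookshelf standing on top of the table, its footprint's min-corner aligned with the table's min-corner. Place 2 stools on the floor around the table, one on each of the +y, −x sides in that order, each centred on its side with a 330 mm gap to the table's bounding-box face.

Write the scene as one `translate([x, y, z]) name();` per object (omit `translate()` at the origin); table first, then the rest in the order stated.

table();
translate([0, 0, 755]) bookshelf();
translate([486, 883, 0]) stool();
translate([-585, 107, 0]) stool();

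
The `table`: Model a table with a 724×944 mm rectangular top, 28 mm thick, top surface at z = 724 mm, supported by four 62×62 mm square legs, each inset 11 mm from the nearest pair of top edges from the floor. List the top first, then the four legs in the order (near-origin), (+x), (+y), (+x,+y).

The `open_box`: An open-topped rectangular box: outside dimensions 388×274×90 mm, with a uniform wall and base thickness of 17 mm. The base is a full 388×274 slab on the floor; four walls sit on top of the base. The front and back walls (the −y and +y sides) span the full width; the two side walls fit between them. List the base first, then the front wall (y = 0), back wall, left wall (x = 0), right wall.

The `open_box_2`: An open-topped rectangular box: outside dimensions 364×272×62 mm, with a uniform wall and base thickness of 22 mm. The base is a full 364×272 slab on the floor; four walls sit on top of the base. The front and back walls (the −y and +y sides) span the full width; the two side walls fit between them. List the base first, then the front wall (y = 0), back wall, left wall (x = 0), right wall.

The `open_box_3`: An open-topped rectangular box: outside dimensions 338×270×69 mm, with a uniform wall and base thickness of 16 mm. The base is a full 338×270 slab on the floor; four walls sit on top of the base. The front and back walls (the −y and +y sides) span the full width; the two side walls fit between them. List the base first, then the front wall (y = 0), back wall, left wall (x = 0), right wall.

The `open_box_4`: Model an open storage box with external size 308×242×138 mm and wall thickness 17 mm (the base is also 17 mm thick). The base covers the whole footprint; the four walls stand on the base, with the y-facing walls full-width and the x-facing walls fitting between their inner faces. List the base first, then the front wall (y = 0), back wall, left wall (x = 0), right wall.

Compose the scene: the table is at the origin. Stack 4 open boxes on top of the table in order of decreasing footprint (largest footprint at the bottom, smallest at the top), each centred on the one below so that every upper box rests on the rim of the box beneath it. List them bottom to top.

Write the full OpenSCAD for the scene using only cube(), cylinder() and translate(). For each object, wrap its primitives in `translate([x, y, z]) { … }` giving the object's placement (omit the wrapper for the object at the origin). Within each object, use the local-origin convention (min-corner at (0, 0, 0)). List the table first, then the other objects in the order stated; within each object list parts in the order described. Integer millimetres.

translate([0, 0, 696]) cube([724, 944, 28]);
translate([11, 11, 0]) cube([62, 62, 696]);
translate([651, 11, 0]) cube([62, 62, 696]);
translate([11, 871, 0]) cube([62, 62, 696]);
translate([651, 871, 0]) cube([62, 62, 696]);
translate([168, 335, 724]) {
  cube([388, 274, 17]);
  translate([0, 0, 17]) cube([388, 17, 73]);
  translate([0, 257, 17]) cube([388, 17, 73]);
  translate([0, 17, 17]) cube([17, 240, 73]);
  translate([371, 17, 17]) cube([17, 240, 73]);
}
translate([180, 336, 814]) {
  cube([364, 272, 22]);
  translate([0, 0, 22]) cube([364, 22, 40]);
  translate([0, 250, 22]) cube([364, 22, 40]);
  translate([0, 22, 22]) cube([22, 228, 40]);
  translate([342, 22, 22]) cube([22, 228, 40]);
}
translate([193, 337, 876]) {
  cube([338, 270, 16]);
  translate([0, 0, 16]) cube([338, 16, 53]);
  translate([0, 254, 16]) cube([338, 16, 53]);
  translate([0, 16, 16]) cube([16, 238, 53]);
  translate([322, 16, 16]) cube([16, 238, 53]);
}
translate([208, 351, 945]) {
  cube([308, 242, 17]);
  translate([0, 0, 17]) cube([308, 17, 121]);
  translate([0, 225, 17]) cube([308, 17, 121]);
  translate([0, 17, 17]) cube([17, 208, 121]);
  translate([291, 17, 17]) cube([17, 208, 121]);
}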